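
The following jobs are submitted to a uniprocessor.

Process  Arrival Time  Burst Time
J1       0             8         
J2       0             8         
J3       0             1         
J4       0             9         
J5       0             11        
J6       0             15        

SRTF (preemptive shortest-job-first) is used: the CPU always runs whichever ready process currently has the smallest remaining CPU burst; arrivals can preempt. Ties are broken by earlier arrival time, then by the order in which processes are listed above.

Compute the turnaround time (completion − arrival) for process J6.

52

Gantt: | J3 0-1 | J1 1-9 | J2 9-17 | J4 17-26 | J5 26-37 | J6 37-52 |
Completion: J1=9  J2=17  J3=1  J4=26  J5=37  J6=52
Turnaround (C−A): J1=9  J2=17  J3=1  J4=26  J5=37  J6=52
Turnaround(J6) = completion − arrival = 52 − 0 = 52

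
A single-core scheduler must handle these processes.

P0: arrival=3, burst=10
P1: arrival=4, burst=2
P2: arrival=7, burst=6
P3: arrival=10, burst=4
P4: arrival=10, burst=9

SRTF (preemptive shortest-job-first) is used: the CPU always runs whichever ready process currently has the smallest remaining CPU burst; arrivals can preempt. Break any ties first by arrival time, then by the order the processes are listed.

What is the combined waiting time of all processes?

30

Schedule: | idle 0-3 | P0 3-4 | P1 4-6 | P0 6-7 | P2 7-13 | P3 13-17 | P0 17-25 | P4 25-34 |
Completion: P0=25  P1=6  P2=13  P3=17  P4=34
Turnaround (C−A): P0=22  P1=2  P2=6  P3=7  P4=24
Waiting = turnaround − burst: P0=12, P1=0, P2=0, P3=3, P4=15
Total waiting = 12 + 0 + 0 + 3 + 15 = 30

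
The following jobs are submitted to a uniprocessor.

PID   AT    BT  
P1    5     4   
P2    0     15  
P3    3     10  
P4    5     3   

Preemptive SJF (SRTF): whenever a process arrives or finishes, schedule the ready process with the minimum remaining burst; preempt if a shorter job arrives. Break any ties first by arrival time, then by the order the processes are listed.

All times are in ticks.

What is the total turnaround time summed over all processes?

59

Schedule: | P2 0-3 | P3 3-5 | P4 5-8 | P1 8-12 | P3 12-20 | P2 20-32 |
Completion: P1=12  P2=32  P3=20  P4=8
Turnaround = completion − arrival: P1=7, P2=32, P3=17, P4=3
Total turnaround = 7 + 32 + 17 + 3 = 59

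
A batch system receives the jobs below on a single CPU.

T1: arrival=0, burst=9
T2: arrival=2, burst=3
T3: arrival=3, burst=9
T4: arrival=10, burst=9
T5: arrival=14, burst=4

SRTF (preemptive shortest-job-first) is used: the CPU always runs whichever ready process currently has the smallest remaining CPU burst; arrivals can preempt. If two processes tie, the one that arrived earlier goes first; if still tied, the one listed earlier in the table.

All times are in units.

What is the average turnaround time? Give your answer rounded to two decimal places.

Gantt: | T1 0-2 | T2 2-5 | T1 5-12 | T3 12-14 | T5 14-18 | T3 18-25 | T4 25-34 |
Completion: T1=12  T2=5  T3=25  T4=34  T5=18
Turnaround (C−A): T1=12  T2=3  T3=22  T4=24  T5=4
Turnaround times: T1=12, T2=3, T3=22, T4=24, T5=4
Average turnaround = (12+3+22+24+4) / 5 = 65/5 = 13.00

13.00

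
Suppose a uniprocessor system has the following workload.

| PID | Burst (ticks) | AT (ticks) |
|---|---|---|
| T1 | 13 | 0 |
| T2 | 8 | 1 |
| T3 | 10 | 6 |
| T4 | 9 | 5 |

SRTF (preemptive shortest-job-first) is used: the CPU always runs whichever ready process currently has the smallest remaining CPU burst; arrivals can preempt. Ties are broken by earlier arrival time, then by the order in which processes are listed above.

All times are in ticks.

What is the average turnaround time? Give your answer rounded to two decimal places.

20.75

Schedule: | T1 0-1 | T2 1-9 | T4 9-18 | T3 18-28 | T1 28-40 |
Completion: T1=40  T2=9  T3=28  T4=18
Turnaround (C−A): T1=40  T2=8  T3=22  T4=13
Turnaround times: T1=40, T2=8, T3=22, T4=13
Average turnaround = (40+8+22+13) / 4 = 83/4 = 20.75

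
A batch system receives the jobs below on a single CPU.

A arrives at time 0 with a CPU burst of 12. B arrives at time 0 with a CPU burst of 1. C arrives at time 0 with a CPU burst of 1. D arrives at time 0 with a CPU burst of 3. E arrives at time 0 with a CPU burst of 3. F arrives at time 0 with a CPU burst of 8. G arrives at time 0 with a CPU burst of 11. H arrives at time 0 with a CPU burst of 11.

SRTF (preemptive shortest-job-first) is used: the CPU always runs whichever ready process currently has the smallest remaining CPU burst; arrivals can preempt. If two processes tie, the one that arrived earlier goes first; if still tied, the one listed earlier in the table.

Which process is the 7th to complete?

Timeline: | B 0-1 | C 1-2 | D 2-5 | E 5-8 | F 8-16 | G 16-27 | H 27-38 | A 38-50 |
Completion: A=50  B=1  C=2  D=5  E=8  F=16  G=27  H=38
Turnaround (C−A): A=50  B=1  C=2  D=5  E=8  F=16  G=27  H=38
Finish order: B → C → D → E → F → G → H → A

H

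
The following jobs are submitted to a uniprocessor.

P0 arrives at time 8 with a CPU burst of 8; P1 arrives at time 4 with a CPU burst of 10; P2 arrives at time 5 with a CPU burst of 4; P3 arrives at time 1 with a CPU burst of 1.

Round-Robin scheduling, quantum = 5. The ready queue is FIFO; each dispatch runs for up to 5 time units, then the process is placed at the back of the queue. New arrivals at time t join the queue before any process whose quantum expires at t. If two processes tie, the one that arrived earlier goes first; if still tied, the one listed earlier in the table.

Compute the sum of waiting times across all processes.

23

Gantt: | idle 0-1 | P3 1-2 | idle 2-4 | P1 4-9 | P2 9-13 | P0 13-18 | P1 18-23 | P0 23-26 |
Completion: P0=26  P1=23  P2=13  P3=2
Turnaround (C−A): P0=18  P1=19  P2=8  P3=1
Waiting = turnaround − burst: P0=10, P1=9, P2=4, P3=0
Total waiting = 10 + 9 + 4 + 0 = 23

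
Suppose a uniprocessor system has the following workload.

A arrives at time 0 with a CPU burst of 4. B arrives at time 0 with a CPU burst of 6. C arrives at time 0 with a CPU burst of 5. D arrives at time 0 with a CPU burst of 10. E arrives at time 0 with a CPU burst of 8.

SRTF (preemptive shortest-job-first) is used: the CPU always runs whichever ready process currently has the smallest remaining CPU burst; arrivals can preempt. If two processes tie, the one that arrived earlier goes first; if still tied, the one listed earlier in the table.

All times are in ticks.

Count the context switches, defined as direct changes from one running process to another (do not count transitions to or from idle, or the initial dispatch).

4

Gantt: | A 0-4 | C 4-9 | B 9-15 | E 15-23 | D 23-33 |
Completion: A=4  B=15  C=9  D=33  E=23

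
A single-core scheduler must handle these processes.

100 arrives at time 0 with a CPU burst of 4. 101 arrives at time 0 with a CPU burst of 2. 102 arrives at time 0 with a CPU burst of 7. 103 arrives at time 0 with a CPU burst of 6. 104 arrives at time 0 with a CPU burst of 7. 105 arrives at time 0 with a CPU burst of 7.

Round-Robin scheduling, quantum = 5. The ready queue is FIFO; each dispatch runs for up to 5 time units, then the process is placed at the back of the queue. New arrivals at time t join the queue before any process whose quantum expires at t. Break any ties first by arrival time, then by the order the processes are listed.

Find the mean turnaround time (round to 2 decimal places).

21.83

Schedule: | 100 0-4 | 101 4-6 | 102 6-11 | 103 11-16 | 104 16-21 | 105 21-26 | 102 26-28 | 103 28-29 | 104 29-31 | 105 31-33 |
Completion: 100=4  101=6  102=28  103=29  104=31  105=33
Turnaround (C−A): 100=4  101=6  102=28  103=29  104=31  105=33
Turnaround times: 100=4, 101=6, 102=28, 103=29, 104=31, 105=33
Average turnaround = (4+6+28+29+31+33) / 6 = 131/6 = 21.83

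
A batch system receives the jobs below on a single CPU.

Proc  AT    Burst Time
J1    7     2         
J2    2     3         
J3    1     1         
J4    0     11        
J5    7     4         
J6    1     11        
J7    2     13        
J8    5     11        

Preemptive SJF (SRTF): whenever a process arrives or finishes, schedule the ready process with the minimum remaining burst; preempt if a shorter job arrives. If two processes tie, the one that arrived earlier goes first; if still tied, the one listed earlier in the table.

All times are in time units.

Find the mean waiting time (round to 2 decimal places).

12.50

Timeline: | J4 0-1 | J3 1-2 | J2 2-5 | J4 5-7 | J1 7-9 | J5 9-13 | J4 13-21 | J6 21-32 | J8 32-43 | J7 43-56 |
Completion: J1=9  J2=5  J3=2  J4=21  J5=13  J6=32  J7=56  J8=43
Turnaround (C−A): J1=2  J2=3  J3=1  J4=21  J5=6  J6=31  J7=54  J8=38
Waiting times: J1=0, J2=0, J3=0, J4=10, J5=2, J6=20, J7=41, J8=27
Average waiting = (0+0+0+10+2+20+41+27) / 8 = 100/8 = 12.50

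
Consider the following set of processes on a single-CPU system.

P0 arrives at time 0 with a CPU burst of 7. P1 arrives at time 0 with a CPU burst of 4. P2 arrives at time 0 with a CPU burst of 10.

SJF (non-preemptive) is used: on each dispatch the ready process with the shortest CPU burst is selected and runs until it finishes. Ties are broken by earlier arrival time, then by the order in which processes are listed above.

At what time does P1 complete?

Timeline: | P1 0-4 | P0 4-11 | P2 11-21 |
Completion: P0=11  P1=4  P2=21
Turnaround (C−A): P0=11  P1=4  P2=21

4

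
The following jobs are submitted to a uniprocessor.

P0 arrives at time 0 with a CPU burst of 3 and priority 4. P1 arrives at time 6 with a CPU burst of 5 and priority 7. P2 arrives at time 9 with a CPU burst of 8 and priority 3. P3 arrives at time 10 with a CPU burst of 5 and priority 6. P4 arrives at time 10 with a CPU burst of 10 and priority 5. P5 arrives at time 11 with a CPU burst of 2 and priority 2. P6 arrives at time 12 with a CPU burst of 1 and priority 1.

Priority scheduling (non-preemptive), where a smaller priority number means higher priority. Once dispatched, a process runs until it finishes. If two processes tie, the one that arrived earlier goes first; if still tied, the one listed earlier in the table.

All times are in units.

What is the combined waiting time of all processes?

Schedule: | P0 0-3 | idle 3-6 | P1 6-11 | P5 11-13 | P6 13-14 | P2 14-22 | P4 22-32 | P3 32-37 |
Completion: P0=3  P1=11  P2=22  P3=37  P4=32  P5=13  P6=14
Turnaround (C−A): P0=3  P1=5  P2=13  P3=27  P4=22  P5=2  P6=2
Waiting = turnaround − burst: P0=0, P1=0, P2=5, P3=22, P4=12, P5=0, P6=1
Total waiting = 0 + 0 + 5 + 22 + 12 + 0 + 1 = 40

40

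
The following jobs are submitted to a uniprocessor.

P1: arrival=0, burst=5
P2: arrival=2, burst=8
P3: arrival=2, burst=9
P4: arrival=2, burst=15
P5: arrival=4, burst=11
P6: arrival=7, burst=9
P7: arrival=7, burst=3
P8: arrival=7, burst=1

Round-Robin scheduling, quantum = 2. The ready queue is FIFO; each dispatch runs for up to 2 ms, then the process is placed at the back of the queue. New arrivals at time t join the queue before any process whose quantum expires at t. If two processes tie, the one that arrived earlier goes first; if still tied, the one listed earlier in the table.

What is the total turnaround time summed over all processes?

308

Schedule: | P1 0-2 | P2 2-4 | P3 4-6 | P4 6-8 | P1 8-10 | P5 10-12 | P2 12-14 | P3 14-16 | P6 16-18 | P7 18-20 | P8 20-21 | P4 21-23 | P1 23-24 | P5 24-26 | P2 26-28 | P3 28-30 | P6 30-32 | P7 32-33 | P4 33-35 | P5 35-37 | P2 37-39 | P3 39-41 | P6 41-43 | P4 43-45 | P5 45-47 | P3 47-48 | P6 48-50 | P4 50-52 | P5 52-54 | P6 54-55 | P4 55-57 | P5 57-58 | P4 58-61 |
Completion: P1=24  P2=39  P3=48  P4=61  P5=58  P6=55  P7=33  P8=21
Turnaround (C−A): P1=24  P2=37  P3=46  P4=59  P5=54  P6=48  P7=26  P8=14
Turnaround = completion − arrival: P1=24, P2=37, P3=46, P4=59, P5=54, P6=48, P7=26, P8=14
Total turnaround = 24 + 37 + 46 + 59 + 54 + 48 + 26 + 14 = 308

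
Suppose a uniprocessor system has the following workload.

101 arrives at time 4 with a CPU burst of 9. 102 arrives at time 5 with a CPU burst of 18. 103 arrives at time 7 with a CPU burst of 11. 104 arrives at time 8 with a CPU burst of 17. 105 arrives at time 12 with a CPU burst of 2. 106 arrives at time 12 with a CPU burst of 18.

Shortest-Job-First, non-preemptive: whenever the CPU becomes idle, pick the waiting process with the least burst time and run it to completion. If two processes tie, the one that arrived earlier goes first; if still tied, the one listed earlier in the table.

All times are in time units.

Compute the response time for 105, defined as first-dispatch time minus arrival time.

Gantt: | idle 0-4 | 101 4-13 | 105 13-15 | 103 15-26 | 104 26-43 | 102 43-61 | 106 61-79 |
Completion: 101=13  102=61  103=26  104=43  105=15  106=79
Turnaround (C−A): 101=9  102=56  103=19  104=35  105=3  106=67
Response(105) = first start − arrival = 13 − 12 = 1

1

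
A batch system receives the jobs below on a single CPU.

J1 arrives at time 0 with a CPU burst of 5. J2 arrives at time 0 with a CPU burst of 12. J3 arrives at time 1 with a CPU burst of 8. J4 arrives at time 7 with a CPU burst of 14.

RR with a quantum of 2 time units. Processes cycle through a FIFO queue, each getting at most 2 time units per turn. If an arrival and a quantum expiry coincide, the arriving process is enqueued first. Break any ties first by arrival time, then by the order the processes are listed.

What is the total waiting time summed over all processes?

65

Schedule: | J1 0-2 | J2 2-4 | J3 4-6 | J1 6-8 | J2 8-10 | J3 10-12 | J4 12-14 | J1 14-15 | J2 15-17 | J3 17-19 | J4 19-21 | J2 21-23 | J3 23-25 | J4 25-27 | J2 27-29 | J4 29-31 | J2 31-33 | J4 33-39 |
Completion: J1=15  J2=33  J3=25  J4=39
Waiting = turnaround − burst: J1=10, J2=21, J3=16, J4=18
Total waiting = 10 + 21 + 16 + 18 = 65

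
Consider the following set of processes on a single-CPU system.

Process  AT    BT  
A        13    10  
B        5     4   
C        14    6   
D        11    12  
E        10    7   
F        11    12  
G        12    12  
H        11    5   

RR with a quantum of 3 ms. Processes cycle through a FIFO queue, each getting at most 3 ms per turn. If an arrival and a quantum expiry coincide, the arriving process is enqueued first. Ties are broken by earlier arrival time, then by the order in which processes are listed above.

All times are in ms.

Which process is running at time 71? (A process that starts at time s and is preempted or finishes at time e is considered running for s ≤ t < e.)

G

Gantt: | idle 0-5 | B 5-9 | idle 9-10 | E 10-13 | D 13-16 | F 16-19 | H 19-22 | G 22-25 | A 25-28 | E 28-31 | C 31-34 | D 34-37 | F 37-40 | H 40-42 | G 42-45 | A 45-48 | E 48-49 | C 49-52 | D 52-55 | F 55-58 | G 58-61 | A 61-64 | D 64-67 | F 67-70 | G 70-73 | A 73-74 |
Completion: A=74  B=9  C=52  D=67  E=49  F=70  G=73  H=42
Turnaround (C−A): A=61  B=4  C=38  D=56  E=39  F=59  G=61  H=31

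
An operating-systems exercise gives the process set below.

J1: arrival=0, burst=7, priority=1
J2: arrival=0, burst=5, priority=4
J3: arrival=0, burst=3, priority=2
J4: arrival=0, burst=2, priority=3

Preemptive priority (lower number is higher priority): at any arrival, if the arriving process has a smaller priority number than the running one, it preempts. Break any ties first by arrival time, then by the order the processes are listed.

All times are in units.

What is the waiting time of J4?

Gantt: | J1 0-7 | J3 7-10 | J4 10-12 | J2 12-17 |
Completion: J1=7  J2=17  J3=10  J4=12
Turnaround (C−A): J1=7  J2=17  J3=10  J4=12
Waiting(J4) = turnaround − burst = 12 − 2 = 10

10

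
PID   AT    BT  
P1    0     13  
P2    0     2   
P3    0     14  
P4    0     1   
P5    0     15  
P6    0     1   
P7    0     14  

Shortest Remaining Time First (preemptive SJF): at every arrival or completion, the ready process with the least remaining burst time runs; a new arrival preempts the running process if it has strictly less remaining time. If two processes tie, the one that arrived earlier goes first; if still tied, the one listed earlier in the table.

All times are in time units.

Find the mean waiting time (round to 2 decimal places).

14.29

Timeline: | P4 0-1 | P6 1-2 | P2 2-4 | P1 4-17 | P3 17-31 | P7 31-45 | P5 45-60 |
Completion: P1=17  P2=4  P3=31  P4=1  P5=60  P6=2  P7=45
Waiting times: P1=4, P2=2, P3=17, P4=0, P5=45, P6=1, P7=31
Average waiting = (4+2+17+0+45+1+31) / 7 = 100/7 = 14.29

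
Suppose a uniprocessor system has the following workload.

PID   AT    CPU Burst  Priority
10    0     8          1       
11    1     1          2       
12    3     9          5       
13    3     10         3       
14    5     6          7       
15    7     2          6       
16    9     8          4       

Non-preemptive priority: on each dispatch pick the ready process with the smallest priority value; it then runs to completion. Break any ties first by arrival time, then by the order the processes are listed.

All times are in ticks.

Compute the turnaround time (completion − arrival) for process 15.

Timeline: | 10 0-8 | 11 8-9 | 13 9-19 | 16 19-27 | 12 27-36 | 15 36-38 | 14 38-44 |
Completion: 10=8  11=9  12=36  13=19  14=44  15=38  16=27
Turnaround (C−A): 10=8  11=8  12=33  13=16  14=39  15=31  16=18
Turnaround(15) = completion − arrival = 38 − 7 = 31

31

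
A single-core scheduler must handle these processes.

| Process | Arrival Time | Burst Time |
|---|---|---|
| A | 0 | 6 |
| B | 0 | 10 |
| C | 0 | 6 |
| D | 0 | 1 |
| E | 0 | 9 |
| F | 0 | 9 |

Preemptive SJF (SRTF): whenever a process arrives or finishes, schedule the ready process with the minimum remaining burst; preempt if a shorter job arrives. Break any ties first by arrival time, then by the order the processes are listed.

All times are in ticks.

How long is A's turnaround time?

Gantt: | D 0-1 | A 1-7 | C 7-13 | E 13-22 | F 22-31 | B 31-41 |
Completion: A=7  B=41  C=13  D=1  E=22  F=31
Turnaround (C−A): A=7  B=41  C=13  D=1  E=22  F=31
Turnaround(A) = completion − arrival = 7 − 0 = 7

7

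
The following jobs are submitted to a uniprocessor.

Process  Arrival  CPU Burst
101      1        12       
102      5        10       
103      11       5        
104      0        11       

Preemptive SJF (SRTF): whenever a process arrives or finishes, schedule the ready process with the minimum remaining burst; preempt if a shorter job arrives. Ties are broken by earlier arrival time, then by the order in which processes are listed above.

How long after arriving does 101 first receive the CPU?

Gantt: | 104 0-11 | 103 11-16 | 102 16-26 | 101 26-38 |
Completion: 101=38  102=26  103=16  104=11
Turnaround (C−A): 101=37  102=21  103=5  104=11
Response(101) = first start − arrival = 26 − 1 = 25

25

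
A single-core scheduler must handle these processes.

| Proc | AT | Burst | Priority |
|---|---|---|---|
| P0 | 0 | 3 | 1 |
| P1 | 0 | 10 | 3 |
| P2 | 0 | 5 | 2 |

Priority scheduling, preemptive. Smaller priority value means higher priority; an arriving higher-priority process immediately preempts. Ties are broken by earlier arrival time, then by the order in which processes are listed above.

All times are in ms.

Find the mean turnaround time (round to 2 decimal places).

9.67

Gantt: | P0 0-3 | P2 3-8 | P1 8-18 |
Completion: P0=3  P1=18  P2=8
Turnaround (C−A): P0=3  P1=18  P2=8
Turnaround times: P0=3, P1=18, P2=8
Average turnaround = (3+18+8) / 3 = 29/3 = 9.67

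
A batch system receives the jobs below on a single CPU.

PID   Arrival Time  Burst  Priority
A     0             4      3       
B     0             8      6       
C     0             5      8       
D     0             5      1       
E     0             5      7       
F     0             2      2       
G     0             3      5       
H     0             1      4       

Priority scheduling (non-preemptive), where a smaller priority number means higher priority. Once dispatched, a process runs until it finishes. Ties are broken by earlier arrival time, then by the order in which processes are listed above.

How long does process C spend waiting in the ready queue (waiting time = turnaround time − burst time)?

Gantt: | D 0-5 | F 5-7 | A 7-11 | H 11-12 | G 12-15 | B 15-23 | E 23-28 | C 28-33 |
Completion: A=11  B=23  C=33  D=5  E=28  F=7  G=15  H=12
Turnaround (C−A): A=11  B=23  C=33  D=5  E=28  F=7  G=15  H=12
Waiting(C) = turnaround − burst = 33 − 5 = 28

28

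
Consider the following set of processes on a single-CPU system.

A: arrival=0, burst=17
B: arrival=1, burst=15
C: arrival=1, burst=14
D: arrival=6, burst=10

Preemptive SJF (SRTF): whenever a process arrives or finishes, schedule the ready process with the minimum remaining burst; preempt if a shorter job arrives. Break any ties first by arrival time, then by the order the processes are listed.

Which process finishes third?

B

Timeline: | A 0-1 | C 1-15 | D 15-25 | B 25-40 | A 40-56 |
Completion: A=56  B=40  C=15  D=25
Finish order: C → D → B → A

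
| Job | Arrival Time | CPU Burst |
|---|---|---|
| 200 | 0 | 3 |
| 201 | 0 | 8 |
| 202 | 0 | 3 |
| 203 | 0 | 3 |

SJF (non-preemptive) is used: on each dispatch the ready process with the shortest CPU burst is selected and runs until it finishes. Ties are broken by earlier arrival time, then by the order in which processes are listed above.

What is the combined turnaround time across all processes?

35

Schedule: | 200 0-3 | 202 3-6 | 203 6-9 | 201 9-17 |
Completion: 200=3  201=17  202=6  203=9
Turnaround (C−A): 200=3  201=17  202=6  203=9
Turnaround = completion − arrival: 200=3, 201=17, 202=6, 203=9
Total turnaround = 3 + 17 + 6 + 9 = 35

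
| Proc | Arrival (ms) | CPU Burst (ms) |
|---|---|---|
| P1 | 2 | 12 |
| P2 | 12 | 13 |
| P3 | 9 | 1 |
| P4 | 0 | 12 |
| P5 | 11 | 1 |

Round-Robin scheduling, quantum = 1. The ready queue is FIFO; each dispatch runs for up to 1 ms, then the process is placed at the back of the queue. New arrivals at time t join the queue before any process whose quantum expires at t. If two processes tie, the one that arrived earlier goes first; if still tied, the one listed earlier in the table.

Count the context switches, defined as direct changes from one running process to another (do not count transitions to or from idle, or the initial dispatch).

Schedule: | P4 0-2 | P1 2-3 | P4 3-4 | P1 4-5 | P4 5-6 | P1 6-7 | P4 7-8 | P1 8-9 | P4 9-10 | P3 10-11 | P1 11-12 | P4 12-13 | P5 13-14 | P2 14-15 | P1 15-16 | P4 16-17 | P2 17-18 | P1 18-19 | P4 19-20 | P2 20-21 | P1 21-22 | P4 22-23 | P2 23-24 | P1 24-25 | P4 25-26 | P2 26-27 | P1 27-28 | P4 28-29 | P2 29-30 | P1 30-31 | P2 31-32 | P1 32-33 | P2 33-39 |
Completion: P1=33  P2=39  P3=11  P4=29  P5=14
Turnaround (C−A): P1=31  P2=27  P3=2  P4=29  P5=3

32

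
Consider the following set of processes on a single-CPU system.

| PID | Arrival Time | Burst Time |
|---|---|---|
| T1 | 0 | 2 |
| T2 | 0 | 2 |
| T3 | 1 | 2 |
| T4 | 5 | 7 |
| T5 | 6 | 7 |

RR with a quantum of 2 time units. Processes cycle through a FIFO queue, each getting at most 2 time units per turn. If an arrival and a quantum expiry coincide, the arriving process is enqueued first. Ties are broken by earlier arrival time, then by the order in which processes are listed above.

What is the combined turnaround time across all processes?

39

Schedule: | T1 0-2 | T2 2-4 | T3 4-6 | T4 6-8 | T5 8-10 | T4 10-12 | T5 12-14 | T4 14-16 | T5 16-18 | T4 18-19 | T5 19-20 |
Completion: T1=2  T2=4  T3=6  T4=19  T5=20
Turnaround = completion − arrival: T1=2, T2=4, T3=5, T4=14, T5=14
Total turnaround = 2 + 4 + 5 + 14 + 14 = 39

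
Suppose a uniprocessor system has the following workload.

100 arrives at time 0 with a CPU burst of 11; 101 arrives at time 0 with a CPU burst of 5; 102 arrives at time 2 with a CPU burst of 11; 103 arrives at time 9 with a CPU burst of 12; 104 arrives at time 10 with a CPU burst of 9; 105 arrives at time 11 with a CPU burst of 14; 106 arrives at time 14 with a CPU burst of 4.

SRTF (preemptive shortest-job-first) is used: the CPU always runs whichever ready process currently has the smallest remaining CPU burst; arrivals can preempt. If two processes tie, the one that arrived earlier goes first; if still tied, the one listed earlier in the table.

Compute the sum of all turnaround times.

Schedule: | 101 0-5 | 100 5-16 | 106 16-20 | 104 20-29 | 102 29-40 | 103 40-52 | 105 52-66 |
Completion: 100=16  101=5  102=40  103=52  104=29  105=66  106=20
Turnaround (C−A): 100=16  101=5  102=38  103=43  104=19  105=55  106=6
Turnaround = completion − arrival: 100=16, 101=5, 102=38, 103=43, 104=19, 105=55, 106=6
Total turnaround = 16 + 5 + 38 + 43 + 19 + 55 + 6 = 182

182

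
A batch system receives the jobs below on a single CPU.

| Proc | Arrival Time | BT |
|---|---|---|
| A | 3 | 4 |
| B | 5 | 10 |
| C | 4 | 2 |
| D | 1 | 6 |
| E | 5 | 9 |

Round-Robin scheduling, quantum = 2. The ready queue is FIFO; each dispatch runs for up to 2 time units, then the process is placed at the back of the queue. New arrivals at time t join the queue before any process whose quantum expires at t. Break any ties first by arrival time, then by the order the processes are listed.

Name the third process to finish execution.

Gantt: | idle 0-1 | D 1-3 | A 3-5 | D 5-7 | C 7-9 | B 9-11 | E 11-13 | A 13-15 | D 15-17 | B 17-19 | E 19-21 | B 21-23 | E 23-25 | B 25-27 | E 27-29 | B 29-31 | E 31-32 |
Completion: A=15  B=31  C=9  D=17  E=32
Turnaround (C−A): A=12  B=26  C=5  D=16  E=27
Finish order: C → A → D → B → E

D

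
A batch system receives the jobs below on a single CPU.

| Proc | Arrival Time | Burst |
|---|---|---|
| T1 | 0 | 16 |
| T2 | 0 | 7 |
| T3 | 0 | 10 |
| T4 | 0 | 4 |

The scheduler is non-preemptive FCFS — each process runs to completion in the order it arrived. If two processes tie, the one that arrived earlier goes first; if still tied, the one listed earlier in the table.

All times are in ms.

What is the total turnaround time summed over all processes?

109

Gantt: | T1 0-16 | T2 16-23 | T3 23-33 | T4 33-37 |
Completion: T1=16  T2=23  T3=33  T4=37
Turnaround = completion − arrival: T1=16, T2=23, T3=33, T4=37
Total turnaround = 16 + 23 + 33 + 37 = 109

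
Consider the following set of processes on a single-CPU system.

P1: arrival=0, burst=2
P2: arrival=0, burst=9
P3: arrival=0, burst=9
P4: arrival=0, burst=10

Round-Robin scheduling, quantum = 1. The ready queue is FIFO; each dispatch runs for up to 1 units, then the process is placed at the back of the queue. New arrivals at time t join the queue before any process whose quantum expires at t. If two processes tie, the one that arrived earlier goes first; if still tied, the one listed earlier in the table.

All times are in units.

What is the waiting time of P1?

3

Timeline: | P1 0-1 | P2 1-2 | P3 2-3 | P4 3-4 | P1 4-5 | P2 5-6 | P3 6-7 | P4 7-8 | P2 8-9 | P3 9-10 | P4 10-11 | P2 11-12 | P3 12-13 | P4 13-14 | P2 14-15 | P3 15-16 | P4 16-17 | P2 17-18 | P3 18-19 | P4 19-20 | P2 20-21 | P3 21-22 | P4 22-23 | P2 23-24 | P3 24-25 | P4 25-26 | P2 26-27 | P3 27-28 | P4 28-30 |
Completion: P1=5  P2=27  P3=28  P4=30
Turnaround (C−A): P1=5  P2=27  P3=28  P4=30
Waiting(P1) = turnaround − burst = 5 − 2 = 3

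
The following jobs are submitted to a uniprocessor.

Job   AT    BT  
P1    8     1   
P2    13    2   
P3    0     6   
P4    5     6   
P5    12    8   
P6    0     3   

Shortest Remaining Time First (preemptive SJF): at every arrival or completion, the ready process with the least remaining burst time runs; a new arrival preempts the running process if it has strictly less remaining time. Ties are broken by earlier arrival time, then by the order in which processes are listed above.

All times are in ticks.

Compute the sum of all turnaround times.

Timeline: | P6 0-3 | P3 3-9 | P1 9-10 | P4 10-13 | P2 13-15 | P4 15-18 | P5 18-26 |
Completion: P1=10  P2=15  P3=9  P4=18  P5=26  P6=3
Turnaround (C−A): P1=2  P2=2  P3=9  P4=13  P5=14  P6=3
Turnaround = completion − arrival: P1=2, P2=2, P3=9, P4=13, P5=14, P6=3
Total turnaround = 2 + 2 + 9 + 13 + 14 + 3 = 43

43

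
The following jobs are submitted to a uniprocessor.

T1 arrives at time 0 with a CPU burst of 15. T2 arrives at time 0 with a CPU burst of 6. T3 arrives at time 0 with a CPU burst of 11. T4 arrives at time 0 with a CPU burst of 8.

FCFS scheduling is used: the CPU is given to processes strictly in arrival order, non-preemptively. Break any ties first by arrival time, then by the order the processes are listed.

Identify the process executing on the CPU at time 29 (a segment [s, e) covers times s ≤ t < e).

Timeline: | T1 0-15 | T2 15-21 | T3 21-32 | T4 32-40 |
Completion: T1=15  T2=21  T3=32  T4=40
Turnaround (C−A): T1=15  T2=21  T3=32  T4=40

T3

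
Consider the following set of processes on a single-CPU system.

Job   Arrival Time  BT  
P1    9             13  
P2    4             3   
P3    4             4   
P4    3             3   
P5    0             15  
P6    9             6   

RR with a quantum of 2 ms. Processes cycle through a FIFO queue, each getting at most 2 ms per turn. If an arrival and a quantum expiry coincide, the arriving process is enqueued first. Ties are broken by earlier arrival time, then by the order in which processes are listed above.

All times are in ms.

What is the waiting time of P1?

Timeline: | P5 0-4 | P4 4-6 | P2 6-8 | P3 8-10 | P5 10-12 | P4 12-13 | P2 13-14 | P1 14-16 | P6 16-18 | P3 18-20 | P5 20-22 | P1 22-24 | P6 24-26 | P5 26-28 | P1 28-30 | P6 30-32 | P5 32-34 | P1 34-36 | P5 36-38 | P1 38-40 | P5 40-41 | P1 41-44 |
Completion: P1=44  P2=14  P3=20  P4=13  P5=41  P6=32
Waiting(P1) = turnaround − burst = 35 − 13 = 22

22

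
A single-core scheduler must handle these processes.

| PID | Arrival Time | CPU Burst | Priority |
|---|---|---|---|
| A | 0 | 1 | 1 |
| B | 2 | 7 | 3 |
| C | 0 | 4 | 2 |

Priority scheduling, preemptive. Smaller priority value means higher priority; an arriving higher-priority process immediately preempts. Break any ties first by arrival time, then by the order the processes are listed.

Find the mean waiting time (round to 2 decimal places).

Gantt: | A 0-1 | C 1-5 | B 5-12 |
Completion: A=1  B=12  C=5
Waiting times: A=0, B=3, C=1
Average waiting = (0+3+1) / 3 = 4/3 = 1.33

1.33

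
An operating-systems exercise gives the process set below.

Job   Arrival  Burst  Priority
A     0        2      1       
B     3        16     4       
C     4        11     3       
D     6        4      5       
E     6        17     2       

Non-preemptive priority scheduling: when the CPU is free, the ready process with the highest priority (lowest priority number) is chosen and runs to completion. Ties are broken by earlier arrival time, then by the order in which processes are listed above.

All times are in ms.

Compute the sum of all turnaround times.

136

Timeline: | A 0-2 | idle 2-3 | B 3-19 | E 19-36 | C 36-47 | D 47-51 |
Completion: A=2  B=19  C=47  D=51  E=36
Turnaround (C−A): A=2  B=16  C=43  D=45  E=30
Turnaround = completion − arrival: A=2, B=16, C=43, D=45, E=30
Total turnaround = 2 + 16 + 43 + 45 + 30 = 136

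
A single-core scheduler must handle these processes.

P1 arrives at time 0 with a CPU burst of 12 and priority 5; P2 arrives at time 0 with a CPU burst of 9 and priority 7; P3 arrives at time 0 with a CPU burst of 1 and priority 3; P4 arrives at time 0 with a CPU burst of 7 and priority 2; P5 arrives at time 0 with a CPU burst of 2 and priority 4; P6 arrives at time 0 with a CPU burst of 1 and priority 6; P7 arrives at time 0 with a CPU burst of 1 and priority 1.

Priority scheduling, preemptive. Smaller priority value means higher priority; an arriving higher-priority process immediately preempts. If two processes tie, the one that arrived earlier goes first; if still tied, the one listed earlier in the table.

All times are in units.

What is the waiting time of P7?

Timeline: | P7 0-1 | P4 1-8 | P3 8-9 | P5 9-11 | P1 11-23 | P6 23-24 | P2 24-33 |
Completion: P1=23  P2=33  P3=9  P4=8  P5=11  P6=24  P7=1
Waiting(P7) = turnaround − burst = 1 − 1 = 0

0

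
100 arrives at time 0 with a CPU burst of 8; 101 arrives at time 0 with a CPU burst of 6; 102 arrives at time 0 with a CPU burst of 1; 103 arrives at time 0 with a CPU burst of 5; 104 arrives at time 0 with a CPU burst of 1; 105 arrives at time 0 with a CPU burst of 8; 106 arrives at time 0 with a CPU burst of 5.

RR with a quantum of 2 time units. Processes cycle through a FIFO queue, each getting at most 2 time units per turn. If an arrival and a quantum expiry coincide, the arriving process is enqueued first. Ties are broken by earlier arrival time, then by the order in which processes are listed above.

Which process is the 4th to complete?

Schedule: | 100 0-2 | 101 2-4 | 102 4-5 | 103 5-7 | 104 7-8 | 105 8-10 | 106 10-12 | 100 12-14 | 101 14-16 | 103 16-18 | 105 18-20 | 106 20-22 | 100 22-24 | 101 24-26 | 103 26-27 | 105 27-29 | 106 29-30 | 100 30-32 | 105 32-34 |
Completion: 100=32  101=26  102=5  103=27  104=8  105=34  106=30
Finish order: 102 → 104 → 101 → 103 → 106 → 100 → 105

103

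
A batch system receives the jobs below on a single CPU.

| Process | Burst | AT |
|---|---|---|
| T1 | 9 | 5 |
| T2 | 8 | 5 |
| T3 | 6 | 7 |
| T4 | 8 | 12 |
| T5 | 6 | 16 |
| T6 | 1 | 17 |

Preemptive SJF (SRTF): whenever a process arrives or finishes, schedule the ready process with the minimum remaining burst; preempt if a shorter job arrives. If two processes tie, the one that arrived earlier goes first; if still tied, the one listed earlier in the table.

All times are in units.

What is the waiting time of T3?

7

Schedule: | idle 0-5 | T2 5-13 | T3 13-17 | T6 17-18 | T3 18-20 | T5 20-26 | T4 26-34 | T1 34-43 |
Completion: T1=43  T2=13  T3=20  T4=34  T5=26  T6=18
Turnaround (C−A): T1=38  T2=8  T3=13  T4=22  T5=10  T6=1
Waiting(T3) = turnaround − burst = 13 − 6 = 7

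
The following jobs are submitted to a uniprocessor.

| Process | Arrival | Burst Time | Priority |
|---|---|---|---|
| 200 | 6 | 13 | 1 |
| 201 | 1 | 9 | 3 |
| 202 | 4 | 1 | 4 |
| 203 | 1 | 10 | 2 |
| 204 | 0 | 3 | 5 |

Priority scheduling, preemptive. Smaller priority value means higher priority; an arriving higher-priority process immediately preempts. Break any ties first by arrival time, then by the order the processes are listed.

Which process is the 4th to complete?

202

Gantt: | 204 0-1 | 203 1-6 | 200 6-19 | 203 19-24 | 201 24-33 | 202 33-34 | 204 34-36 |
Completion: 200=19  201=33  202=34  203=24  204=36
Finish order: 200 → 203 → 201 → 202 → 204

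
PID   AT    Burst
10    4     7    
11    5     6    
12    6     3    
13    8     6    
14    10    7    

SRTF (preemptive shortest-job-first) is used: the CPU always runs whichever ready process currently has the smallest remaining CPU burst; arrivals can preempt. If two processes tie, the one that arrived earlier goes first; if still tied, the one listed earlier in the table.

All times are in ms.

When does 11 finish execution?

Timeline: | idle 0-4 | 10 4-6 | 12 6-9 | 10 9-14 | 11 14-20 | 13 20-26 | 14 26-33 |
Completion: 10=14  11=20  12=9  13=26  14=33

20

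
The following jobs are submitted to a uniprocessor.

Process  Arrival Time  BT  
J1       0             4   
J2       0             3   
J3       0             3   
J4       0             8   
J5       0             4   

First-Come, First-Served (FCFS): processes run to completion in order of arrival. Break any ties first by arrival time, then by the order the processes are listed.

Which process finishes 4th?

J4

Timeline: | J1 0-4 | J2 4-7 | J3 7-10 | J4 10-18 | J5 18-22 |
Completion: J1=4  J2=7  J3=10  J4=18  J5=22
Turnaround (C−A): J1=4  J2=7  J3=10  J4=18  J5=22
Finish order: J1 → J2 → J3 → J4 → J5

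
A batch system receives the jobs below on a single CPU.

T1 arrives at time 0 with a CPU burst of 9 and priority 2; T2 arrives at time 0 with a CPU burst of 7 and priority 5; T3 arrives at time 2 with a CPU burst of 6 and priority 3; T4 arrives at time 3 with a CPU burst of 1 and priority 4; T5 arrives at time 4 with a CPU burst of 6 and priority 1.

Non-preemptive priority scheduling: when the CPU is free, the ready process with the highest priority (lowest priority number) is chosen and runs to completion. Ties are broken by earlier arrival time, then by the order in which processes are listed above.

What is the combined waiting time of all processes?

58

Gantt: | T1 0-9 | T5 9-15 | T3 15-21 | T4 21-22 | T2 22-29 |
Completion: T1=9  T2=29  T3=21  T4=22  T5=15
Turnaround (C−A): T1=9  T2=29  T3=19  T4=19  T5=11
Waiting = turnaround − burst: T1=0, T2=22, T3=13, T4=18, T5=5
Total waiting = 0 + 22 + 13 + 18 + 5 = 58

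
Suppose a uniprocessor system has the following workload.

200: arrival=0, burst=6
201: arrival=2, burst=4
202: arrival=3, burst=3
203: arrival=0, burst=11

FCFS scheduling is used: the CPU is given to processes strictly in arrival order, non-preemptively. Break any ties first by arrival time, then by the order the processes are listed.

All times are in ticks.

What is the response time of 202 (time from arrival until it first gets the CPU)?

18

Timeline: | 200 0-6 | 203 6-17 | 201 17-21 | 202 21-24 |
Completion: 200=6  201=21  202=24  203=17
Turnaround (C−A): 200=6  201=19  202=21  203=17
Response(202) = first start − arrival = 21 − 3 = 18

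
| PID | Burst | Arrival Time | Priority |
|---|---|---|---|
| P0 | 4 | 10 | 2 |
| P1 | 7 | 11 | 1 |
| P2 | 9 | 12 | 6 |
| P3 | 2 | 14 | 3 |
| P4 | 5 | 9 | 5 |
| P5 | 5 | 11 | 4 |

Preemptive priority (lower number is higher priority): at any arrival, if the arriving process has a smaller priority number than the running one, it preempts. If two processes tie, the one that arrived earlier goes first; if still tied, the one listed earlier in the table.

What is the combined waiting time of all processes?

Timeline: | idle 0-9 | P4 9-10 | P0 10-11 | P1 11-18 | P0 18-21 | P3 21-23 | P5 23-28 | P4 28-32 | P2 32-41 |
Completion: P0=21  P1=18  P2=41  P3=23  P4=32  P5=28
Turnaround (C−A): P0=11  P1=7  P2=29  P3=9  P4=23  P5=17
Waiting = turnaround − burst: P0=7, P1=0, P2=20, P3=7, P4=18, P5=12
Total waiting = 7 + 0 + 20 + 7 + 18 + 12 = 64

64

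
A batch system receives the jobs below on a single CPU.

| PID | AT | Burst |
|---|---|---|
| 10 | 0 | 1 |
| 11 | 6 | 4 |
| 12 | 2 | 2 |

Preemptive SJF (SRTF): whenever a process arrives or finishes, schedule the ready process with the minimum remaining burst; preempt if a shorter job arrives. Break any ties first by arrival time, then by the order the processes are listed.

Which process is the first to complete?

10

Gantt: | 10 0-1 | idle 1-2 | 12 2-4 | idle 4-6 | 11 6-10 |
Completion: 10=1  11=10  12=4
Finish order: 10 → 12 → 11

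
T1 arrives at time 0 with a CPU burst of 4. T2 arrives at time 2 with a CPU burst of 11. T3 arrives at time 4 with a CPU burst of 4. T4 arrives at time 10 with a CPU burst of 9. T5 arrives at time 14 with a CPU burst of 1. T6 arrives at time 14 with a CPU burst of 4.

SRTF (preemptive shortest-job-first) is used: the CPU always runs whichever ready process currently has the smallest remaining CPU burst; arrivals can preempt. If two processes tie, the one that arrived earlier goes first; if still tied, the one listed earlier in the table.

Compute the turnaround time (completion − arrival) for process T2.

22

Schedule: | T1 0-4 | T3 4-8 | T2 8-14 | T5 14-15 | T6 15-19 | T2 19-24 | T4 24-33 |
Completion: T1=4  T2=24  T3=8  T4=33  T5=15  T6=19
Turnaround (C−A): T1=4  T2=22  T3=4  T4=23  T5=1  T6=5
Turnaround(T2) = completion − arrival = 24 − 2 = 22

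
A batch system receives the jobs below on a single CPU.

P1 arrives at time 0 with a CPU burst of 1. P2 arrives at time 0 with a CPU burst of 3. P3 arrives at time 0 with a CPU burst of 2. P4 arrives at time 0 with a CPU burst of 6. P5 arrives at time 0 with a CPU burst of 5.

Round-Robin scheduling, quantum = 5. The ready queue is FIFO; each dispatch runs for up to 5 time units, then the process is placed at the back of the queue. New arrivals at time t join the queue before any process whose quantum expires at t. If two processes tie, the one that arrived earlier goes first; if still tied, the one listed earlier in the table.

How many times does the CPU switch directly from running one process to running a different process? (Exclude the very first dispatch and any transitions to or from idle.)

5

Gantt: | P1 0-1 | P2 1-4 | P3 4-6 | P4 6-11 | P5 11-16 | P4 16-17 |
Completion: P1=1  P2=4  P3=6  P4=17  P5=16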